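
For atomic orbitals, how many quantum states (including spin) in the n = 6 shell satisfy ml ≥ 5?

With n = 6 the allowed l are 0, 1, …, 5.
Contributions: l=5 → 1.
Orbitals: 1. Each orbital carries two spin states, so 1 × 2 = 2 states.

2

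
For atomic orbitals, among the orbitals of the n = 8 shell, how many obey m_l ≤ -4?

10

The n = 8 shell has l = 0 through 7; check each.
Contributions: l=4 → 1; l=5 → 2; l=6 → 3; l=7 → 4.
Total orbitals: 1 + 2 + 3 + 4 = 10.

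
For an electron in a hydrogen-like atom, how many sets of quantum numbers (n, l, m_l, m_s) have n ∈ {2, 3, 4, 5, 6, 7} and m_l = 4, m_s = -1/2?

6

Go shell by shell, enumerating (l, m_l) with m_l = 4:
n=5 → 1; n=6 → 2; n=7 → 3.
Orbitals: 1 + 2 + 3 = 6. With m_s fixed to -1/2 there is one state per orbital, so 6 states.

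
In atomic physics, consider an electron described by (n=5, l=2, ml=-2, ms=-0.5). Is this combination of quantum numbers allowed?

n = 5 is a positive integer. l = 2 satisfies 0 ≤ l ≤ n−1 = 4. ml = -2 lies in the range −l … +l (here −2 … 2). ms = -1/2 is one of ±1/2.
All four constraints are satisfied.

Valid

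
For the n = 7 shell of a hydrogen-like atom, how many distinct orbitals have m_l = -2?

5

With n = 7 the allowed l are 0, 1, …, 6.
Per l-value: l=2 → 1; l=3 → 1; l=4 → 1; l=5 → 1; l=6 → 1.
Total orbitals: 1 + 1 + 1 + 1 + 1 = 5.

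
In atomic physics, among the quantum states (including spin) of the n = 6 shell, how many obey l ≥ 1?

70

The (l, m_l) pairs meeting l ≥ 1 give: l=1 → 3; l=2 → 5; l=3 → 7; l=4 → 9; l=5 → 11.
Orbitals: 3 + 5 + 7 + 9 + 11 = 35. Each orbital carries two spin states, so 35 × 2 = 70 states.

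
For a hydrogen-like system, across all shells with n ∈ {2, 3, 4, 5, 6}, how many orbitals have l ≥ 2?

Work shell by shell — for each n, count the (l, m_l) pairs that satisfy l ≥ 2:
n=3 → 5; n=4 → 12; n=5 → 21; n=6 → 32.
Total orbitals: 5 + 12 + 21 + 32 = 70.

70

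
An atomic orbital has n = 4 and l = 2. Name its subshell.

4d

l = 2 corresponds to the letter 'd', so the subshell is 4d.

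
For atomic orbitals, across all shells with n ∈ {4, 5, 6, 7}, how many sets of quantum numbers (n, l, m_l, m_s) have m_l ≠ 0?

208

For each n in the range, tally the orbitals obeying m_l ≠ 0:
n=4 → 12; n=5 → 20; n=6 → 30; n=7 → 42.
Orbitals: 12 + 20 + 30 + 42 = 104. Including both spin states (m_s = ±1/2) gives 2 × 104 = 208 states.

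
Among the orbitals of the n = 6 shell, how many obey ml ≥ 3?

6

Orbitals with ml ≥ 3, by l: l=3 → 1; l=4 → 2; l=5 → 3.
Total orbitals: 1 + 2 + 3 = 6.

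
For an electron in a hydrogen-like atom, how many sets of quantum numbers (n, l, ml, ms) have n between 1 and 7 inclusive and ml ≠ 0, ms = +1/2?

For each n in the range, tally the orbitals obeying ml ≠ 0:
n=2 → 2; n=3 → 6; n=4 → 12; n=5 → 20; n=6 → 30; n=7 → 42.
Orbitals: 2 + 6 + 12 + 20 + 30 + 42 = 112. With ms fixed to +1/2 there is one state per orbital, so 112 states.

112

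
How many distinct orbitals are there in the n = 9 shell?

The n = 9 shell contains n² = 9² = 81 orbitals.

81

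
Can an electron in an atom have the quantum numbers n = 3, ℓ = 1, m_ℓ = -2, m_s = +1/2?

Invalid

The magnetic quantum number must satisfy −ℓ ≤ m_ℓ ≤ ℓ. With ℓ = 1, m_ℓ can only be -1, 0, 1, so m_ℓ = -2 is forbidden.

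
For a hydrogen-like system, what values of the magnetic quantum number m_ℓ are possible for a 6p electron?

The 6p subshell has ℓ = 1, and m_ℓ takes every integer from −ℓ to +ℓ. With ℓ = 1 that gives the 3 values -1, 0, 1.

-1, 0, 1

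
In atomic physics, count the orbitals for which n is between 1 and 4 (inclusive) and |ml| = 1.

12

Count contributing orbitals for each principal shell:
n=2 → 2; n=3 → 4; n=4 → 6.
Total orbitals: 2 + 4 + 6 = 12.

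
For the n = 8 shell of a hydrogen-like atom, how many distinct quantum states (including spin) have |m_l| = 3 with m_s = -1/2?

10

For n = 8, l ranges over 0 … 7.
The (l, m_l) pairs meeting |m_l| = 3 give: l=3 → 2; l=4 → 2; l=5 → 2; l=6 → 2; l=7 → 2.
Orbitals: 2 + 2 + 2 + 2 + 2 = 10. With m_s fixed to a single value there is one state per orbital, giving 10 states.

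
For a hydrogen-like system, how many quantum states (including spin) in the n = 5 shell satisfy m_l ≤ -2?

For n = 5, l ranges over 0 … 4.
Contributions: l=2 → 1; l=3 → 2; l=4 → 3.
Orbitals: 1 + 2 + 3 = 6. Each orbital carries two spin states, so 6 × 2 = 12 states.

12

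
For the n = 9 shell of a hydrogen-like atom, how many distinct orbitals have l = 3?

For n = 9, l ranges over 0 … 8.
Orbitals with l = 3, by l: l=3 → 7.
Total orbitals: 7.

7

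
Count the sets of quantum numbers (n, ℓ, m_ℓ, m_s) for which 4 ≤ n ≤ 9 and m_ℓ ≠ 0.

Treat each shell separately and count matching orbitals:
n=4 → 12; n=5 → 20; n=6 → 30; n=7 → 42; n=8 → 56; n=9 → 72.
Orbitals: 12 + 20 + 30 + 42 + 56 + 72 = 232. Including both spin states (m_s = ±1/2) gives 2 × 232 = 464 states.

464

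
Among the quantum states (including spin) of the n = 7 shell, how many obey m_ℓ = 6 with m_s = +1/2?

1

For n = 7, ℓ ranges over 0 … 6.
Contributions: ℓ=6 → 1.
Orbitals: 1. With m_s fixed to a single value there is one state per orbital, giving 1 state.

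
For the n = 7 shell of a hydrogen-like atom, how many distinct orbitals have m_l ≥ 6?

1

For n = 7, l ranges over 0 … 6.
The (l, m_l) pairs meeting m_l ≥ 6 give: l=6 → 1.
Total orbitals: 1.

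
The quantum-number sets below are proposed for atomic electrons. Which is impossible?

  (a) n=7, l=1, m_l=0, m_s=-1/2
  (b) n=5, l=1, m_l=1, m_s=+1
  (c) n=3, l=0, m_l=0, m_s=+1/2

(b) has m_s = +1, but an electron's spin must be ±1/2.
The remaining sets (a), (c) satisfy all four rules.

(b)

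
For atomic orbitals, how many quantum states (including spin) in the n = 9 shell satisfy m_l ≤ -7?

For n = 9, l ranges over 0 … 8.
Contributions: l=7 → 1; l=8 → 2.
Orbitals: 1 + 2 = 3. Each orbital carries two spin states, so 3 × 2 = 6 states.

6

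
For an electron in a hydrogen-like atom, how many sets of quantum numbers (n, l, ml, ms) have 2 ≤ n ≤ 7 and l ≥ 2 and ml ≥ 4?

For each n in the range, tally the orbitals obeying l ≥ 2 and ml ≥ 4:
n=5 → 1; n=6 → 3; n=7 → 6.
Orbitals: 1 + 3 + 6 = 10. Including both spin states (ms = ±1/2) gives 2 × 10 = 20 states.

20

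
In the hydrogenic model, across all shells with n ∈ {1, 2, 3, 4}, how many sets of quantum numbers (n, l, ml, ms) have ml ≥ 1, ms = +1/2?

10

Work shell by shell — for each n, count the (l, ml) pairs that satisfy ml ≥ 1:
n=2 → 1; n=3 → 3; n=4 → 6.
Orbitals: 1 + 3 + 6 = 10. With ms fixed to +1/2 there is one state per orbital, so 10 states.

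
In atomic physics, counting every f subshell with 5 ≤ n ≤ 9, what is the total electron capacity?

An f subshell (l = 3) exists for every n ≥ 4, so shells n = 5, 6, 7, 8, 9 each contribute one — 5 subshells.
Since each f subshell holds 2(2·3+1) = 14 electrons, the total is 5 × 14 = 70.

70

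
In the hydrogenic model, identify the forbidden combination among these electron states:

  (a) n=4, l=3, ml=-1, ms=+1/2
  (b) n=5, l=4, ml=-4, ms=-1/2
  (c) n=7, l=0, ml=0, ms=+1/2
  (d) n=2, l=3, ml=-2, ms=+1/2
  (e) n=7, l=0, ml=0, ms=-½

(d)

(d) has l = 3 ≥ n = 2, violating 0 ≤ l ≤ n−1.
The remaining sets (a), (b), (c), (e) satisfy all four rules.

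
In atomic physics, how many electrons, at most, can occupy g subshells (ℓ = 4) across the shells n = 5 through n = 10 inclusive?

A g subshell (ℓ = 4) exists for every n ≥ 5, so shells n = 5, 6, 7, 8, 9, 10 each contribute one — 6 subshells.
Since each g subshell holds 2(2·4+1) = 18 electrons, the total is 6 × 18 = 108.

108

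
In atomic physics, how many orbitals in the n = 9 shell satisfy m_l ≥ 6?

6

Go through l = 0, …, 8 (the values permitted for n = 9).
The (l, m_l) pairs meeting m_l ≥ 6 give: l=6 → 1; l=7 → 2; l=8 → 3.
Total orbitals: 1 + 2 + 3 = 6.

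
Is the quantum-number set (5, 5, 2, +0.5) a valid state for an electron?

Not allowed

The orbital quantum number must satisfy 0 ≤ l ≤ n−1. With n = 5 the allowed l values are 0, 1, 2, 3, 4, so l = 5 is out of range.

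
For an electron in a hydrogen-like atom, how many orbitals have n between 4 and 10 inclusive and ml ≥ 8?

For each n in the range, tally the orbitals obeying ml ≥ 8:
n=9 → 1; n=10 → 3.
Total orbitals: 1 + 3 = 4.

4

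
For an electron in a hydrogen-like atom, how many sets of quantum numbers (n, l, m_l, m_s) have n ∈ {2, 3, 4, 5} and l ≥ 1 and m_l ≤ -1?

Treat each shell separately and count matching orbitals:
n=2 → 1; n=3 → 3; n=4 → 6; n=5 → 10.
Orbitals: 1 + 3 + 6 + 10 = 20. Including both spin states (m_s = ±1/2) gives 2 × 20 = 40 states.

40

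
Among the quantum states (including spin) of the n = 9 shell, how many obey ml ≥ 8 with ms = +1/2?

Orbitals with ml ≥ 8, by l: l=8 → 1.
Orbitals: 1. With ms fixed to a single value there is one state per orbital, giving 1 state.

1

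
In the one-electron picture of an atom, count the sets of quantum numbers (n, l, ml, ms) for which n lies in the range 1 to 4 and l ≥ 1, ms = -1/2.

26

Per-shell orbital counts meeting the constraint:
n=2 → 3; n=3 → 8; n=4 → 15.
Orbitals: 3 + 8 + 15 = 26. With ms fixed to -1/2 there is one state per orbital, so 26 states.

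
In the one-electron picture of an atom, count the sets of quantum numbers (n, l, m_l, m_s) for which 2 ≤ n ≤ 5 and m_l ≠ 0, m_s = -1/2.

Count contributing orbitals for each principal shell:
n=2 → 2; n=3 → 6; n=4 → 12; n=5 → 20.
Orbitals: 2 + 6 + 12 + 20 = 40. With m_s fixed to -1/2 there is one state per orbital, so 40 states.

40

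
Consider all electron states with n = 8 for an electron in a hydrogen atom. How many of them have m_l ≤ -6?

6

For n = 8, l ranges over 0 … 7.
Contributions: l=6 → 1; l=7 → 2.
Orbitals: 1 + 2 = 3. Each orbital carries two spin states, so 3 × 2 = 6 states.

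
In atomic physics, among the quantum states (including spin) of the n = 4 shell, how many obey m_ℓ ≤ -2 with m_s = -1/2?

3

Per ℓ-value: ℓ=2 → 1; ℓ=3 → 2.
Orbitals: 1 + 2 = 3. With m_s fixed to a single value there is one state per orbital, giving 3 states.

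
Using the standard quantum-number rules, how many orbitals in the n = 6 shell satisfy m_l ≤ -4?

Orbitals with m_l ≤ -4, by l: l=4 → 1; l=5 → 2.
Total orbitals: 1 + 2 = 3.

3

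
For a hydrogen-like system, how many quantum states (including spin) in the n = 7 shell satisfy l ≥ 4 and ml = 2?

The (l, ml) pairs meeting l ≥ 4 and ml = 2 give: l=4 → 1; l=5 → 1; l=6 → 1.
Orbitals: 1 + 1 + 1 = 3. Each orbital carries two spin states, so 3 × 2 = 6 states.

6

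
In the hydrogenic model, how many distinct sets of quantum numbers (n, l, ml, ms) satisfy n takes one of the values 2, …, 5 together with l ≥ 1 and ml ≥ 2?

20

Work shell by shell — for each n, count the (l, ml) pairs that satisfy l ≥ 1 and ml ≥ 2:
n=3 → 1; n=4 → 3; n=5 → 6.
Orbitals: 1 + 3 + 6 = 10. Including both spin states (ms = ±1/2) gives 2 × 10 = 20 states.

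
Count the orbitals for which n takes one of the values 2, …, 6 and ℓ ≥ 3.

50

Go shell by shell, enumerating (ℓ, m_ℓ) with ℓ ≥ 3:
n=4 → 7; n=5 → 16; n=6 → 27.
Total orbitals: 7 + 16 + 27 = 50.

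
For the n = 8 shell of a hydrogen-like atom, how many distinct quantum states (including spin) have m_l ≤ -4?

The n = 8 shell has l = 0 through 7; check each.
Per l-value: l=4 → 1; l=5 → 2; l=6 → 3; l=7 → 4.
Orbitals: 1 + 2 + 3 + 4 = 10. Each orbital carries two spin states, so 10 × 2 = 20 states.

20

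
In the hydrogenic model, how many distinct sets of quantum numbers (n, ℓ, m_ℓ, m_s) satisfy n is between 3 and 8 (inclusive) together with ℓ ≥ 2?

Go shell by shell, enumerating (ℓ, m_ℓ) with ℓ ≥ 2:
n=3 → 5; n=4 → 12; n=5 → 21; n=6 → 32; n=7 → 45; n=8 → 60.
Orbitals: 5 + 12 + 21 + 32 + 45 + 60 = 175. Including both spin states (m_s = ±1/2) gives 2 × 175 = 350 states.

350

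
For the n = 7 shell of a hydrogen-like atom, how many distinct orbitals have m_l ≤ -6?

For n = 7, l ranges over 0 … 6.
Per l-value: l=6 → 1.
Total orbitals: 1.

1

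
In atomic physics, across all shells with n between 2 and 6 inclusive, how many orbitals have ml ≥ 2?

20

For each n in the range, tally the orbitals obeying ml ≥ 2:
n=3 → 1; n=4 → 3; n=5 → 6; n=6 → 10.
Total orbitals: 1 + 3 + 6 + 10 = 20.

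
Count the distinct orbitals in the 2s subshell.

1

A subshell has 2l+1 orbitals; with l = 0, that's 1.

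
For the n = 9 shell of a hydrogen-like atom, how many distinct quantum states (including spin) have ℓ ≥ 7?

Go through ℓ = 0, …, 8 (the values permitted for n = 9).
Contributions: ℓ=7 → 15; ℓ=8 → 17.
Orbitals: 15 + 17 = 32. Each orbital carries two spin states, so 32 × 2 = 64 states.

64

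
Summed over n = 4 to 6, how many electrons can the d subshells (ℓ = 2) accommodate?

30

A d subshell (ℓ = 2) exists for every n ≥ 3, so shells n = 4, 5, 6 each contribute one — 3 subshells.
Since each d subshell holds 2(2·2+1) = 10 electrons, the total is 3 × 10 = 30.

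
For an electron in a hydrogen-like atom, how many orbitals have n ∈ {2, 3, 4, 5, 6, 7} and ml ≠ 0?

For each n in the range, tally the orbitals obeying ml ≠ 0:
n=2 → 2; n=3 → 6; n=4 → 12; n=5 → 20; n=6 → 30; n=7 → 42.
Total orbitals: 2 + 6 + 12 + 20 + 30 + 42 = 112.

112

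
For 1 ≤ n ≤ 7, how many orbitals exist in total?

Total orbitals = 1² + 2² + 3² + 4² + 5² + 6² + 7² = 140.

140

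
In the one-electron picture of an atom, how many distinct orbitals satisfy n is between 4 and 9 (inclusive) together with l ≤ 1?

24

Count contributing orbitals for each principal shell:
n=4 → 4; n=5 → 4; n=6 → 4; n=7 → 4; n=8 → 4; n=9 → 4.
Total orbitals: 4 + 4 + 4 + 4 + 4 + 4 = 24.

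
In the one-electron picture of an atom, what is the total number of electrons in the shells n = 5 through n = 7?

Shell n has n² orbitals: 5²=25 + 6²=36 + 7²=49 = 110 orbitals.
Two spin states per orbital: 2 × 110 = 220 electrons.

220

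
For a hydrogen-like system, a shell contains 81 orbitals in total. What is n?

n = 9

n² = 81 ⇒ n = 9.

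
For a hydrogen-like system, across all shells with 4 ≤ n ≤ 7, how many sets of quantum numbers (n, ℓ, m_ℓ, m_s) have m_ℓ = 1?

36

For each n in the range, tally the orbitals obeying m_ℓ = 1:
n=4 → 3; n=5 → 4; n=6 → 5; n=7 → 6.
Orbitals: 3 + 4 + 5 + 6 = 18. Including both spin states (m_s = ±1/2) gives 2 × 18 = 36 states.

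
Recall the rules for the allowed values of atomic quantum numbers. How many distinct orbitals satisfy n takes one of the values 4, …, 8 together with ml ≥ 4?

20

Treat each shell separately and count matching orbitals:
n=5 → 1; n=6 → 3; n=7 → 6; n=8 → 10.
Total orbitals: 1 + 3 + 6 + 10 = 20.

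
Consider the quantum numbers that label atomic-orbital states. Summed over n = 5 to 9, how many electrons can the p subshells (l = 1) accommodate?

A p subshell (l = 1) exists for every n ≥ 2, so shells n = 5, 6, 7, 8, 9 each contribute one — 5 subshells.
Since each p subshell holds 2(2·1+1) = 6 electrons, the total is 5 × 6 = 30.

30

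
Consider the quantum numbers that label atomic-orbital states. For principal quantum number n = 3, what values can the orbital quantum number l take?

0, 1, 2

l is an integer with 0 ≤ l ≤ n−1, so for n = 3: l = 0, 1, 2.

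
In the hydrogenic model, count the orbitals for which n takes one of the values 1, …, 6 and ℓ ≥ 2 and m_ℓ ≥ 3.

10

Go shell by shell, enumerating (ℓ, m_ℓ) with ℓ ≥ 2 and m_ℓ ≥ 3:
n=4 → 1; n=5 → 3; n=6 → 6.
Total orbitals: 1 + 3 + 6 = 10.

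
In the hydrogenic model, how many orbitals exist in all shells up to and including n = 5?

55

Total orbitals = 1² + 2² + 3² + 4² + 5² = 55.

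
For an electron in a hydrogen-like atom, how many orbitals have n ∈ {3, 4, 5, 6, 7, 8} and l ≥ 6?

For each n in the range, tally the orbitals obeying l ≥ 6:
n=7 → 13; n=8 → 28.
Total orbitals: 13 + 28 = 41.

41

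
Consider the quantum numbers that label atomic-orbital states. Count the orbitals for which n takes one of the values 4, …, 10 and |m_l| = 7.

12

Treat each shell separately and count matching orbitals:
n=8 → 2; n=9 → 4; n=10 → 6.
Total orbitals: 2 + 4 + 6 = 12.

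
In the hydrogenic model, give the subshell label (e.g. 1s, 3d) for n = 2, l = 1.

l = 1 corresponds to the letter 'p', so the subshell is 2p.

2p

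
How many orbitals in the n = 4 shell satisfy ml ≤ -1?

The n = 4 shell has l = 0 through 3; check each.
Per l-value: l=1 → 1; l=2 → 2; l=3 → 3.
Total orbitals: 1 + 2 + 3 = 6.

6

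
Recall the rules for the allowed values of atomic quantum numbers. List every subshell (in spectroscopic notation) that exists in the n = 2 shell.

2s, 2p

For n = 2, l runs from 0 to 1. In spectroscopic notation l = 0,1,2,… ↔ s,p,d,f,g,h,i, so the subshells are 2s, 2p.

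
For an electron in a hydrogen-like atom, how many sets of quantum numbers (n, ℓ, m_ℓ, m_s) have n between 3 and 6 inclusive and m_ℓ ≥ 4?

8

Treat each shell separately and count matching orbitals:
n=5 → 1; n=6 → 3.
Orbitals: 1 + 3 = 4. Including both spin states (m_s = ±1/2) gives 2 × 4 = 8 states.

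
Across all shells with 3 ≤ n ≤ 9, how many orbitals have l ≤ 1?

Work shell by shell — for each n, count the (l, m_l) pairs that satisfy l ≤ 1:
n=3 → 4; n=4 → 4; n=5 → 4; n=6 → 4; n=7 → 4; n=8 → 4; n=9 → 4.
Total orbitals: 4 + 4 + 4 + 4 + 4 + 4 + 4 = 28.

28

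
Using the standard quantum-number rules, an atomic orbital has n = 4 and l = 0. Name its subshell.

4s

l = 0 corresponds to the letter 's', so the subshell is 4s.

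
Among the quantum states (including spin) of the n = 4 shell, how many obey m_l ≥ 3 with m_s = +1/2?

For n = 4, l ranges over 0 … 3.
Per l-value: l=3 → 1.
Orbitals: 1. With m_s fixed to a single value there is one state per orbital, giving 1 state.

1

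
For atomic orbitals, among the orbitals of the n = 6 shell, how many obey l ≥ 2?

32

Go through l = 0, …, 5 (the values permitted for n = 6).
Contributions: l=2 → 5; l=3 → 7; l=4 → 9; l=5 → 11.
Total orbitals: 5 + 7 + 9 + 11 = 32.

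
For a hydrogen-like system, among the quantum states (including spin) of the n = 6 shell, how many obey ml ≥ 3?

Orbitals with ml ≥ 3, by l: l=3 → 1; l=4 → 2; l=5 → 3.
Orbitals: 1 + 2 + 3 = 6. Each orbital carries two spin states, so 6 × 2 = 12 states.

12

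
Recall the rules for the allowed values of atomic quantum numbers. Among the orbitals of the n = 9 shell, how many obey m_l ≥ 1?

36

Contributions: l=1 → 1; l=2 → 2; l=3 → 3; l=4 → 4; l=5 → 5; l=6 → 6; l=7 → 7; l=8 → 8.
Total orbitals: 1 + 2 + 3 + 4 + 5 + 6 + 7 + 8 = 36.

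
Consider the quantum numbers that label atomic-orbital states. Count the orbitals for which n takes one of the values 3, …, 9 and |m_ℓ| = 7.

Go shell by shell, enumerating (ℓ, m_ℓ) with |m_ℓ| = 7:
n=8 → 2; n=9 → 4.
Total orbitals: 2 + 4 = 6.

6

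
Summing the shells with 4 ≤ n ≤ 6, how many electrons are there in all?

Shell n has n² orbitals: 4²=16 + 5²=25 + 6²=36 = 77 orbitals.
Two spin states per orbital: 2 × 77 = 154 electrons.

154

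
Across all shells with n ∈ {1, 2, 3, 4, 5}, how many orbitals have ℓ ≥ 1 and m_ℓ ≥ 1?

Work shell by shell — for each n, count the (ℓ, m_ℓ) pairs that satisfy ℓ ≥ 1 and m_ℓ ≥ 1:
n=2 → 1; n=3 → 3; n=4 → 6; n=5 → 10.
Total orbitals: 1 + 3 + 6 + 10 = 20.

20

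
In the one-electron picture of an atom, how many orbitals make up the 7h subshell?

A subshell has 2ℓ+1 orbitals; with ℓ = 5, that's 11.

11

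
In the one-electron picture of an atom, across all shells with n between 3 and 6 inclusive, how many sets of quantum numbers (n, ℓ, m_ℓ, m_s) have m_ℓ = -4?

6

Count contributing orbitals for each principal shell:
n=5 → 1; n=6 → 2.
Orbitals: 1 + 2 = 3. Including both spin states (m_s = ±1/2) gives 2 × 3 = 6 states.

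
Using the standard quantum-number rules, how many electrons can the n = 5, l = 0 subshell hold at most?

2

A subshell with l = 0 has 2l+1 = 1 orbital, each holding 2 electrons (spin ±1/2), so 1 × 2 = 2.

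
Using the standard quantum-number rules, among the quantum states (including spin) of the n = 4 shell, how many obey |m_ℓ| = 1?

12

For n = 4, ℓ ranges over 0 … 3.
Per ℓ-value: ℓ=1 → 2; ℓ=2 → 2; ℓ=3 → 2.
Orbitals: 2 + 2 + 2 = 6. Each orbital carries two spin states, so 6 × 2 = 12 states.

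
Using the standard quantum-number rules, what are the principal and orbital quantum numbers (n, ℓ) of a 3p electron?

n = 3, ℓ = 1

The leading integer gives n = 3; the letter 'p' means ℓ = 1.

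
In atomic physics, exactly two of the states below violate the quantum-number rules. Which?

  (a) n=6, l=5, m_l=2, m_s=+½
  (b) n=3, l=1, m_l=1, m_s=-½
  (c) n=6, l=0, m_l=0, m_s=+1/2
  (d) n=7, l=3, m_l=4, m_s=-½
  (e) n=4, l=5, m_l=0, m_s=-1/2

(d) has |m_l| = 4 > l = 3, violating −l ≤ m_l ≤ l.
(e) has l = 5 ≥ n = 4, violating 0 ≤ l ≤ n−1.
The remaining sets (a), (b), (c) satisfy all four rules.

(d) and (e)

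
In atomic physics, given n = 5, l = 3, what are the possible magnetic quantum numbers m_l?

m_l takes every integer from −l to +l. With l = 3 that gives the 7 values -3, -2, -1, 0, 1, 2, 3.

-3, -2, -1, 0, 1, 2, 3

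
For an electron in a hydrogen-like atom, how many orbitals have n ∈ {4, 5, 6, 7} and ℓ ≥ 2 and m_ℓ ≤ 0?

Count contributing orbitals for each principal shell:
n=4 → 7; n=5 → 12; n=6 → 18; n=7 → 25.
Total orbitals: 7 + 12 + 18 + 25 = 62.

62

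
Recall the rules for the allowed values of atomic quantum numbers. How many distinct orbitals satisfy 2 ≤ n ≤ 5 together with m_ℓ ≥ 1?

Treat each shell separately and count matching orbitals:
n=2 → 1; n=3 → 3; n=4 → 6; n=5 → 10.
Total orbitals: 1 + 3 + 6 + 10 = 20.

20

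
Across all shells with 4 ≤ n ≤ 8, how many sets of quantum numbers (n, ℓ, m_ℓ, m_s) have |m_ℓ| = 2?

Treat each shell separately and count matching orbitals:
n=4 → 4; n=5 → 6; n=6 → 8; n=7 → 10; n=8 → 12.
Orbitals: 4 + 6 + 8 + 10 + 12 = 40. Including both spin states (m_s = ±1/2) gives 2 × 40 = 80 states.

80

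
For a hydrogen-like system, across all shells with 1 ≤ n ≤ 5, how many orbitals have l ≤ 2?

Work shell by shell — for each n, count the (l, m_l) pairs that satisfy l ≤ 2:
n=1 → 1; n=2 → 4; n=3 → 9; n=4 → 9; n=5 → 9.
Total orbitals: 1 + 4 + 9 + 9 + 9 = 32.

32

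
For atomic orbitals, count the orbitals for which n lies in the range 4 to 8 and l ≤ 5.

Go shell by shell, enumerating (l, m_l) with l ≤ 5:
n=4 → 16; n=5 → 25; n=6 → 36; n=7 → 36; n=8 → 36.
Total orbitals: 16 + 25 + 36 + 36 + 36 = 149.

149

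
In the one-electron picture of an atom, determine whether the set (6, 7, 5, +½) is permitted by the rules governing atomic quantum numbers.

No

The orbital quantum number must satisfy 0 ≤ ℓ ≤ n−1. With n = 6 the allowed ℓ values are 0, 1, 2, 3, 4, 5, so ℓ = 7 is out of range.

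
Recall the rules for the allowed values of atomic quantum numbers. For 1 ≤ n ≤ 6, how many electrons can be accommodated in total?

182

Total orbitals = 1² + 2² + 3² + 4² + 5² + 6² = 91. Doubling for spin gives 182 electrons.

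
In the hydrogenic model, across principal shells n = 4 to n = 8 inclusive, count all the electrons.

Shell n has n² orbitals: 4²=16 + 5²=25 + 6²=36 + 7²=49 + 8²=64 = 190 orbitals.
Two spin states per orbital: 2 × 190 = 380 electrons.

380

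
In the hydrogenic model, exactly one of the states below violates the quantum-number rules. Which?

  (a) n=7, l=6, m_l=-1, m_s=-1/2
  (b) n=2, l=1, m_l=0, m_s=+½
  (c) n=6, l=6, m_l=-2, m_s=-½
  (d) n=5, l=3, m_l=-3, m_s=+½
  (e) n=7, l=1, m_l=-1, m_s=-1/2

(c)

(c) has l = 6 ≥ n = 6, violating 0 ≤ l ≤ n−1.
The remaining sets (a), (b), (d), (e) satisfy all four rules.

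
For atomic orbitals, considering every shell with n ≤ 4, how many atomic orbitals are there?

30

Total orbitals = 1² + 2² + 3² + 4² = 30.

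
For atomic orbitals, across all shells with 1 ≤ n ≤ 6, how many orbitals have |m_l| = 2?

Work shell by shell — for each n, count the (l, m_l) pairs that satisfy |m_l| = 2:
n=3 → 2; n=4 → 4; n=5 → 6; n=6 → 8.
Total orbitals: 2 + 4 + 6 + 8 = 20.

20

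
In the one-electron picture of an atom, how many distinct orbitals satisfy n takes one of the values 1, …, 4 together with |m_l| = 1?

12

Count contributing orbitals for each principal shell:
n=2 → 2; n=3 → 4; n=4 → 6.
Total orbitals: 2 + 4 + 6 = 12.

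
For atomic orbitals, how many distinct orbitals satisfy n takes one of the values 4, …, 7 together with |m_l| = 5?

Go shell by shell, enumerating (l, m_l) with |m_l| = 5:
n=6 → 2; n=7 → 4.
Total orbitals: 2 + 4 = 6.

6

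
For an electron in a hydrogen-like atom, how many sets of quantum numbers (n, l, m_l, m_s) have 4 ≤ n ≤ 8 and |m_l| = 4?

Work shell by shell — for each n, count the (l, m_l) pairs that satisfy |m_l| = 4:
n=5 → 2; n=6 → 4; n=7 → 6; n=8 → 8.
Orbitals: 2 + 4 + 6 + 8 = 20. Including both spin states (m_s = ±1/2) gives 2 × 20 = 40 states.

40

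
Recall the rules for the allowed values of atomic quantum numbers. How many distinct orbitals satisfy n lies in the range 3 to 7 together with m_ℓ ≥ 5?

4

Per-shell orbital counts meeting the constraint:
n=6 → 1; n=7 → 3.
Total orbitals: 1 + 3 = 4.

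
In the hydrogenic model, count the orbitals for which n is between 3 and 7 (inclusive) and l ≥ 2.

115

Work shell by shell — for each n, count the (l, ml) pairs that satisfy l ≥ 2:
n=3 → 5; n=4 → 12; n=5 → 21; n=6 → 32; n=7 → 45.
Total orbitals: 5 + 12 + 21 + 32 + 45 = 115.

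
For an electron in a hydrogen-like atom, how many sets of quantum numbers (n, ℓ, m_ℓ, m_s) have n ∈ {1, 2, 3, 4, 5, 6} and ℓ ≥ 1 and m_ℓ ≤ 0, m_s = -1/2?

Treat each shell separately and count matching orbitals:
n=2 → 2; n=3 → 5; n=4 → 9; n=5 → 14; n=6 → 20.
Orbitals: 2 + 5 + 9 + 14 + 20 = 50. With m_s fixed to -1/2 there is one state per orbital, so 50 states.

50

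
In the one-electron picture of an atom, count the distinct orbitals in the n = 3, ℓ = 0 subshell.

A subshell has 2ℓ+1 orbitals; with ℓ = 0, that's 1.

1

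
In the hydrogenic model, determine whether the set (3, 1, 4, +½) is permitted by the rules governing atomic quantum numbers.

No

The magnetic quantum number must satisfy −ℓ ≤ m_ℓ ≤ ℓ. With ℓ = 1, m_ℓ can only be -1, 0, 1, so m_ℓ = 4 is forbidden.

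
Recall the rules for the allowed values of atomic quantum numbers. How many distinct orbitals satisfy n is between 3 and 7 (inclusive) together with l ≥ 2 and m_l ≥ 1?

50

Treat each shell separately and count matching orbitals:
n=3 → 2; n=4 → 5; n=5 → 9; n=6 → 14; n=7 → 20.
Total orbitals: 2 + 5 + 9 + 14 + 20 = 50.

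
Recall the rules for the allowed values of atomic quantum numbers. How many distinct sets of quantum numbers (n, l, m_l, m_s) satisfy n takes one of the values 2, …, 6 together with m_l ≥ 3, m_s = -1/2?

For each n in the range, tally the orbitals obeying m_l ≥ 3:
n=4 → 1; n=5 → 3; n=6 → 6.
Orbitals: 1 + 3 + 6 = 10. With m_s fixed to -1/2 there is one state per orbital, so 10 states.

10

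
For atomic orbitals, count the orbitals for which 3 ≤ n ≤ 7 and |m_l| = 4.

Per-shell orbital counts meeting the constraint:
n=5 → 2; n=6 → 4; n=7 → 6.
Total orbitals: 2 + 4 + 6 = 12.

12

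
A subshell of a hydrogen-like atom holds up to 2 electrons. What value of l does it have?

l = 0 (s)

2(2l+1) = 2 ⇒ 2l+1 = 1 ⇒ l = 0.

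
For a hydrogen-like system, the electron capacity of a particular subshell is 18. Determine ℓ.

2(2ℓ+1) = 18 ⇒ 2ℓ+1 = 9 ⇒ ℓ = 4.

ℓ = 4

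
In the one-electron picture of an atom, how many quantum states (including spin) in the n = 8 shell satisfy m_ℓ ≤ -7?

2

The n = 8 shell has ℓ = 0 through 7; check each.
Contributions: ℓ=7 → 1.
Orbitals: 1. Each orbital carries two spin states, so 1 × 2 = 2 states.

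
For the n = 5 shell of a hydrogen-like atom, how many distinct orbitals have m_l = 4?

Go through l = 0, …, 4 (the values permitted for n = 5).
Contributions: l=4 → 1.
Total orbitals: 1.

1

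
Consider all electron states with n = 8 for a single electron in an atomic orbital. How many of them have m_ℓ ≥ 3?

30

With n = 8 the allowed ℓ are 0, 1, …, 7.
Per ℓ-value: ℓ=3 → 1; ℓ=4 → 2; ℓ=5 → 3; ℓ=6 → 4; ℓ=7 → 5.
Orbitals: 1 + 2 + 3 + 4 + 5 = 15. Each orbital carries two spin states, so 15 × 2 = 30 states.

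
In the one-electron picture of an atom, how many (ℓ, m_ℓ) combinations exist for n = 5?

The n = 5 shell contains n² = 5² = 25 orbitals.

25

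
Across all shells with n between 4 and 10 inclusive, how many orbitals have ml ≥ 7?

10

Per-shell orbital counts meeting the constraint:
n=8 → 1; n=9 → 3; n=10 → 6.
Total orbitals: 1 + 3 + 6 = 10.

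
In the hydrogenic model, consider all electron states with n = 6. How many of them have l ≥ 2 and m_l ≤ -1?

Go through l = 0, …, 5 (the values permitted for n = 6).
The (l, m_l) pairs meeting l ≥ 2 and m_l ≤ -1 give: l=2 → 2; l=3 → 3; l=4 → 4; l=5 → 5.
Orbitals: 2 + 3 + 4 + 5 = 14. Each orbital carries two spin states, so 14 × 2 = 28 states.

28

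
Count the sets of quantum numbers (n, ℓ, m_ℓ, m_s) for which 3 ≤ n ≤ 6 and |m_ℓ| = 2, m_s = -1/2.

For each n in the range, tally the orbitals obeying |m_ℓ| = 2:
n=3 → 2; n=4 → 4; n=5 → 6; n=6 → 8.
Orbitals: 2 + 4 + 6 + 8 = 20. With m_s fixed to -1/2 there is one state per orbital, so 20 states.

20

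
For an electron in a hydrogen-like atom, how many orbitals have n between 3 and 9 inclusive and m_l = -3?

Work shell by shell — for each n, count the (l, m_l) pairs that satisfy m_l = -3:
n=4 → 1; n=5 → 2; n=6 → 3; n=7 → 4; n=8 → 5; n=9 → 6.
Total orbitals: 1 + 2 + 3 + 4 + 5 + 6 = 21.

21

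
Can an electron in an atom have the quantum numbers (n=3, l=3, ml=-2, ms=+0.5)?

Invalid

The orbital quantum number must satisfy 0 ≤ l ≤ n−1. With n = 3 the allowed l values are 0, 1, 2, so l = 3 is out of range.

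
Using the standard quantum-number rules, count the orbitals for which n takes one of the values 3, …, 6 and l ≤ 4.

For each n in the range, tally the orbitals obeying l ≤ 4:
n=3 → 9; n=4 → 16; n=5 → 25; n=6 → 25.
Total orbitals: 9 + 16 + 25 + 25 = 75.

75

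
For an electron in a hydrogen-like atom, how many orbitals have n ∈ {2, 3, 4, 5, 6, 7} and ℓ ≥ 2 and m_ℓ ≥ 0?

For each n in the range, tally the orbitals obeying ℓ ≥ 2 and m_ℓ ≥ 0:
n=3 → 3; n=4 → 7; n=5 → 12; n=6 → 18; n=7 → 25.
Total orbitals: 3 + 7 + 12 + 18 + 25 = 65.

65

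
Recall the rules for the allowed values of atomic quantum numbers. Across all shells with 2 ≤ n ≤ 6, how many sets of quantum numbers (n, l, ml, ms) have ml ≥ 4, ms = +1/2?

Count contributing orbitals for each principal shell:
n=5 → 1; n=6 → 3.
Orbitals: 1 + 3 = 4. With ms fixed to +1/2 there is one state per orbital, so 4 states.

4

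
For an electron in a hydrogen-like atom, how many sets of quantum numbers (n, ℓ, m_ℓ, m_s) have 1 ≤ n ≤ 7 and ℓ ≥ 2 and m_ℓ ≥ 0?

130

Count contributing orbitals for each principal shell:
n=3 → 3; n=4 → 7; n=5 → 12; n=6 → 18; n=7 → 25.
Orbitals: 3 + 7 + 12 + 18 + 25 = 65. Including both spin states (m_s = ±1/2) gives 2 × 65 = 130 states.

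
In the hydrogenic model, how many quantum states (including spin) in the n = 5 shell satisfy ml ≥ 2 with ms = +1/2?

The n = 5 shell has l = 0 through 4; check each.
The (l, ml) pairs meeting ml ≥ 2 give: l=2 → 1; l=3 → 2; l=4 → 3.
Orbitals: 1 + 2 + 3 = 6. With ms fixed to a single value there is one state per orbital, giving 6 states.

6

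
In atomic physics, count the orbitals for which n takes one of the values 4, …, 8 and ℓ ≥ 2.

170

Per-shell orbital counts meeting the constraint:
n=4 → 12; n=5 → 21; n=6 → 32; n=7 → 45; n=8 → 60.
Total orbitals: 12 + 21 + 32 + 45 + 60 = 170.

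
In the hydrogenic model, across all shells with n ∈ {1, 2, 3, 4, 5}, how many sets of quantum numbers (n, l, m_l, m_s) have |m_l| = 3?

12

Work shell by shell — for each n, count the (l, m_l) pairs that satisfy |m_l| = 3:
n=4 → 2; n=5 → 4.
Orbitals: 2 + 4 = 6. Including both spin states (m_s = ±1/2) gives 2 × 6 = 12 states.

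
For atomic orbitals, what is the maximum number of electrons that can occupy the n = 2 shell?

A shell holds 2n² electrons: 2 × 2² = 2 × 4 = 8.

8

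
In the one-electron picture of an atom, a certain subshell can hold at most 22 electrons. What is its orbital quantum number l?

l = 5 (h)

2(2l+1) = 22 ⇒ 2l+1 = 11 ⇒ l = 5.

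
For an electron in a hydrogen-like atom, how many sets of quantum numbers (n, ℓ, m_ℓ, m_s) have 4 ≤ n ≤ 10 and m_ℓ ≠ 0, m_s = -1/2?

322

For each n in the range, tally the orbitals obeying m_ℓ ≠ 0:
n=4 → 12; n=5 → 20; n=6 → 30; n=7 → 42; n=8 → 56; n=9 → 72; n=10 → 90.
Orbitals: 12 + 20 + 30 + 42 + 56 + 72 + 90 = 322. With m_s fixed to -1/2 there is one state per orbital, so 322 states.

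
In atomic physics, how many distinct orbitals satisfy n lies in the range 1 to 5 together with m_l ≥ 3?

4

Go shell by shell, enumerating (l, m_l) with m_l ≥ 3:
n=4 → 1; n=5 → 3.
Total orbitals: 1 + 3 = 4.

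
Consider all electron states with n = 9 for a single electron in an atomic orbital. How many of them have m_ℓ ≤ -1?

72

With n = 9 the allowed ℓ are 0, 1, …, 8.
Per ℓ-value: ℓ=1 → 1; ℓ=2 → 2; ℓ=3 → 3; ℓ=4 → 4; ℓ=5 → 5; ℓ=6 → 6; ℓ=7 → 7; ℓ=8 → 8.
Orbitals: 1 + 2 + 3 + 4 + 5 + 6 + 7 + 8 = 36. Each orbital carries two spin states, so 36 × 2 = 72 states.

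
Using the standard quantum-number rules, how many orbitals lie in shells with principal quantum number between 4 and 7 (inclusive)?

Shell n has n² orbitals: 4²=16 + 5²=25 + 6²=36 + 7²=49 = 126 orbitals.

126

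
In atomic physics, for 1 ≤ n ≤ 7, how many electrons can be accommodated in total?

Total orbitals = 1² + 2² + 3² + 4² + 5² + 6² + 7² = 140. Doubling for spin gives 280 electrons.

280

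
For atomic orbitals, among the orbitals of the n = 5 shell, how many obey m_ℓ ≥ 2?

6

Go through ℓ = 0, …, 4 (the values permitted for n = 5).
Contributions: ℓ=2 → 1; ℓ=3 → 2; ℓ=4 → 3.
Total orbitals: 1 + 2 + 3 = 6.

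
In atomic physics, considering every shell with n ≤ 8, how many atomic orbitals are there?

204

Total orbitals = 1² + 2² + 3² + 4² + 5² + 6² + 7² + 8² = 204.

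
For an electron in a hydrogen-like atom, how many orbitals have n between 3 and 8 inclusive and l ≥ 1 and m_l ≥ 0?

Count contributing orbitals for each principal shell:
n=3 → 5; n=4 → 9; n=5 → 14; n=6 → 20; n=7 → 27; n=8 → 35.
Total orbitals: 5 + 9 + 14 + 20 + 27 + 35 = 110.

110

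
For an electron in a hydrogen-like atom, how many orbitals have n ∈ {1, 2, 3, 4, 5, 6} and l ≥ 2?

70

For each n in the range, tally the orbitals obeying l ≥ 2:
n=3 → 5; n=4 → 12; n=5 → 21; n=6 → 32.
Total orbitals: 5 + 12 + 21 + 32 = 70.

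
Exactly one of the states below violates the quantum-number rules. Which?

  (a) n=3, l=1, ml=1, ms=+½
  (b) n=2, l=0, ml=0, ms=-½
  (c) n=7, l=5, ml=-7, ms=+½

(c)

(c) has |ml| = 7 > l = 5, violating −l ≤ ml ≤ l.
The remaining sets (a), (b) satisfy all four rules.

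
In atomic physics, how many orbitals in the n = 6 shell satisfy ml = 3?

The n = 6 shell has l = 0 through 5; check each.
Orbitals with ml = 3, by l: l=3 → 1; l=4 → 1; l=5 → 1.
Total orbitals: 1 + 1 + 1 = 3.

3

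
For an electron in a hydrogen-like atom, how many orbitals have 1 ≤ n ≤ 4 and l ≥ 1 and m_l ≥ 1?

10

Work shell by shell — for each n, count the (l, m_l) pairs that satisfy l ≥ 1 and m_l ≥ 1:
n=2 → 1; n=3 → 3; n=4 → 6.
Total orbitals: 1 + 3 + 6 = 10.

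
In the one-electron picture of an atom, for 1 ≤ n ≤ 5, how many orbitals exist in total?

55

Total orbitals = 1² + 2² + 3² + 4² + 5² = 55.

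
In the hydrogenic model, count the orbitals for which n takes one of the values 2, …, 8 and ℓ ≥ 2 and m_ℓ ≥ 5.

Treat each shell separately and count matching orbitals:
n=6 → 1; n=7 → 3; n=8 → 6.
Total orbitals: 1 + 3 + 6 = 10.

10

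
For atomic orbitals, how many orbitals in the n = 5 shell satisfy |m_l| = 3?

For n = 5, l ranges over 0 … 4.
Contributions: l=3 → 2; l=4 → 2.
Total orbitals: 2 + 2 = 4.

4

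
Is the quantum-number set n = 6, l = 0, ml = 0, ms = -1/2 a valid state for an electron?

Allowed

n = 6 is a positive integer. l = 0 satisfies 0 ≤ l ≤ n−1 = 5. ml = 0 lies in the range −l … +l (here 0). ms = -1/2 is one of ±1/2.
All four constraints are satisfied.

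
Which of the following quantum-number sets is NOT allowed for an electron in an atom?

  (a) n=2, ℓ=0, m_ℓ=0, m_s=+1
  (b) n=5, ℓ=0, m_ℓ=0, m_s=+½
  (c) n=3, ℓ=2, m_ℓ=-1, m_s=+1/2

(a) has m_s = +1, but an electron's spin must be ±1/2.
The remaining sets (b), (c) satisfy all four rules.

(a)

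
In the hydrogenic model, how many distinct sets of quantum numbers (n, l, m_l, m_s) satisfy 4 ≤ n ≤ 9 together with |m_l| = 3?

For each n in the range, tally the orbitals obeying |m_l| = 3:
n=4 → 2; n=5 → 4; n=6 → 6; n=7 → 8; n=8 → 10; n=9 → 12.
Orbitals: 2 + 4 + 6 + 8 + 10 + 12 = 42. Including both spin states (m_s = ±1/2) gives 2 × 42 = 84 states.

84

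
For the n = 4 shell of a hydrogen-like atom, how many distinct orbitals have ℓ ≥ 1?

15

For n = 4, ℓ ranges over 0 … 3.
The (ℓ, m_ℓ) pairs meeting ℓ ≥ 1 give: ℓ=1 → 3; ℓ=2 → 5; ℓ=3 → 7.
Total orbitals: 3 + 5 + 7 = 15.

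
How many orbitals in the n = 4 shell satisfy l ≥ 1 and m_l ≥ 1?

Go through l = 0, …, 3 (the values permitted for n = 4).
The (l, m_l) pairs meeting l ≥ 1 and m_l ≥ 1 give: l=1 → 1; l=2 → 2; l=3 → 3.
Total orbitals: 1 + 2 + 3 = 6.

6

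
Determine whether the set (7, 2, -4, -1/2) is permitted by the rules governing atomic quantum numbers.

Invalid

The magnetic quantum number must satisfy −ℓ ≤ m_ℓ ≤ ℓ. With ℓ = 2, m_ℓ can only be -2, -1, 0, 1, 2, so m_ℓ = -4 is forbidden.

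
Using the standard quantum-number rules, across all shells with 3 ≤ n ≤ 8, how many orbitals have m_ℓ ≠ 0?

166

Work shell by shell — for each n, count the (ℓ, m_ℓ) pairs that satisfy m_ℓ ≠ 0:
n=3 → 6; n=4 → 12; n=5 → 20; n=6 → 30; n=7 → 42; n=8 → 56.
Total orbitals: 6 + 12 + 20 + 30 + 42 + 56 = 166.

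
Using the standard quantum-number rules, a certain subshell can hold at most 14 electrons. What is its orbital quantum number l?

2(2l+1) = 14 ⇒ 2l+1 = 7 ⇒ l = 3.

l = 3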